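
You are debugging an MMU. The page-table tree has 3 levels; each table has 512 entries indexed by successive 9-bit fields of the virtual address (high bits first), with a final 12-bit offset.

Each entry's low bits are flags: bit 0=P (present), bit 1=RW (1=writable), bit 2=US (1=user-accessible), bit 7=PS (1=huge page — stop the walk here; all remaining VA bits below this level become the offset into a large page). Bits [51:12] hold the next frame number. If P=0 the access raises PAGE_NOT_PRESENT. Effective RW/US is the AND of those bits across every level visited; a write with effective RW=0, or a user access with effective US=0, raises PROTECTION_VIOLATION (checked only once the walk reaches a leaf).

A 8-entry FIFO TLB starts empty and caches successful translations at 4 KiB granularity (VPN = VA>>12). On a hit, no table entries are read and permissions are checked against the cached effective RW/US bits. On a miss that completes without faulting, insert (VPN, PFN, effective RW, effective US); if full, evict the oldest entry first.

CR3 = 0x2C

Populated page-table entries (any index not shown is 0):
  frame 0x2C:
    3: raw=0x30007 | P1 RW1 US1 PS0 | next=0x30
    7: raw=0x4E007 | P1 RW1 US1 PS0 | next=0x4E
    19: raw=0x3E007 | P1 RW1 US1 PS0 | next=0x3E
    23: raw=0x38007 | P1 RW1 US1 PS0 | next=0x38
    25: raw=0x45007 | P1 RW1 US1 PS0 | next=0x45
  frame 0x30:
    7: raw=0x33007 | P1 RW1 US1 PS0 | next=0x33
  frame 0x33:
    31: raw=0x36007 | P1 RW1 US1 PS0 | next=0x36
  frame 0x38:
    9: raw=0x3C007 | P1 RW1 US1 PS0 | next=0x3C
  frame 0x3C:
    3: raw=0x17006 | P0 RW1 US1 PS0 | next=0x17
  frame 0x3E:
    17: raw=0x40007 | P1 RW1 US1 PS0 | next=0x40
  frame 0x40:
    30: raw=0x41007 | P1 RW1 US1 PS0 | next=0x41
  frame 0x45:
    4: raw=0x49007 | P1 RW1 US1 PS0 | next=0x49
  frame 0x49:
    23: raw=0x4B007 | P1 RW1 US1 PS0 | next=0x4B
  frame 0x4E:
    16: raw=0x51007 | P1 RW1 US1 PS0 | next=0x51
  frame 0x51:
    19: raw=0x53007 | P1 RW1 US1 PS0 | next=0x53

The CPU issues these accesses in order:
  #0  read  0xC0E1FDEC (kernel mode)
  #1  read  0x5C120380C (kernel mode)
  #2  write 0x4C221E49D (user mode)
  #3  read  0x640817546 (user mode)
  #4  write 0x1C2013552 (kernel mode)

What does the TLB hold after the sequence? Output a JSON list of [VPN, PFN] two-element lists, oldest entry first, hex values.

Trace:
#0 VA=0xC0E1FDEC (r,kernel):
  L0 @0x2C[3] → 0x30007  P=1,RW=1,US=1,PS=0
  L1 @0x30[7] → 0x33007  P=1,RW=1,US=1,PS=0
  L2 @0x33[31] → 0x36007  P=1,RW=1,US=1,PS=0
  ⇒ phys 0x36DEC  [3 reads]
#1 VA=0x5C120380C (r,kernel):
  L0 @0x2C[23] → 0x38007  P=1,RW=1,US=1,PS=0
  L1 @0x38[9] → 0x3C007  P=1,RW=1,US=1,PS=0
  L2 @0x3C[3] → 0x17006  P=0,RW=1,US=1,PS=0
  → PAGE_NOT_PRESENT  (3 entries read)
#2 VA=0x4C221E49D (w,user):
  L0 @0x2C[19] → 0x3E007  P=1,RW=1,US=1,PS=0
  L1 @0x3E[17] → 0x40007  P=1,RW=1,US=1,PS=0
  L2 @0x40[30] → 0x41007  P=1,RW=1,US=1,PS=0
  ⇒ phys 0x4149D  [3 reads]
#3 VA=0x640817546 (r,user):
  L0 @0x2C[25] → 0x45007  P=1,RW=1,US=1,PS=0
  L1 @0x45[4] → 0x49007  P=1,RW=1,US=1,PS=0
  L2 @0x49[23] → 0x4B007  P=1,RW=1,US=1,PS=0
  ⇒ phys 0x4B546  [3 reads]
#4 VA=0x1C2013552 (w,kernel):
  L0 @0x2C[7] → 0x4E007  P=1,RW=1,US=1,PS=0
  L1 @0x4E[16] → 0x51007  P=1,RW=1,US=1,PS=0
  L2 @0x51[19] → 0x53007  P=1,RW=1,US=1,PS=0
  ⇒ phys 0x53552  [3 reads]

TLB: [["0xC0E1F", "0x36"], ["0x4C221E", "0x41"], ["0x640817", "0x4B"], ["0x1C2013", "0x53"]]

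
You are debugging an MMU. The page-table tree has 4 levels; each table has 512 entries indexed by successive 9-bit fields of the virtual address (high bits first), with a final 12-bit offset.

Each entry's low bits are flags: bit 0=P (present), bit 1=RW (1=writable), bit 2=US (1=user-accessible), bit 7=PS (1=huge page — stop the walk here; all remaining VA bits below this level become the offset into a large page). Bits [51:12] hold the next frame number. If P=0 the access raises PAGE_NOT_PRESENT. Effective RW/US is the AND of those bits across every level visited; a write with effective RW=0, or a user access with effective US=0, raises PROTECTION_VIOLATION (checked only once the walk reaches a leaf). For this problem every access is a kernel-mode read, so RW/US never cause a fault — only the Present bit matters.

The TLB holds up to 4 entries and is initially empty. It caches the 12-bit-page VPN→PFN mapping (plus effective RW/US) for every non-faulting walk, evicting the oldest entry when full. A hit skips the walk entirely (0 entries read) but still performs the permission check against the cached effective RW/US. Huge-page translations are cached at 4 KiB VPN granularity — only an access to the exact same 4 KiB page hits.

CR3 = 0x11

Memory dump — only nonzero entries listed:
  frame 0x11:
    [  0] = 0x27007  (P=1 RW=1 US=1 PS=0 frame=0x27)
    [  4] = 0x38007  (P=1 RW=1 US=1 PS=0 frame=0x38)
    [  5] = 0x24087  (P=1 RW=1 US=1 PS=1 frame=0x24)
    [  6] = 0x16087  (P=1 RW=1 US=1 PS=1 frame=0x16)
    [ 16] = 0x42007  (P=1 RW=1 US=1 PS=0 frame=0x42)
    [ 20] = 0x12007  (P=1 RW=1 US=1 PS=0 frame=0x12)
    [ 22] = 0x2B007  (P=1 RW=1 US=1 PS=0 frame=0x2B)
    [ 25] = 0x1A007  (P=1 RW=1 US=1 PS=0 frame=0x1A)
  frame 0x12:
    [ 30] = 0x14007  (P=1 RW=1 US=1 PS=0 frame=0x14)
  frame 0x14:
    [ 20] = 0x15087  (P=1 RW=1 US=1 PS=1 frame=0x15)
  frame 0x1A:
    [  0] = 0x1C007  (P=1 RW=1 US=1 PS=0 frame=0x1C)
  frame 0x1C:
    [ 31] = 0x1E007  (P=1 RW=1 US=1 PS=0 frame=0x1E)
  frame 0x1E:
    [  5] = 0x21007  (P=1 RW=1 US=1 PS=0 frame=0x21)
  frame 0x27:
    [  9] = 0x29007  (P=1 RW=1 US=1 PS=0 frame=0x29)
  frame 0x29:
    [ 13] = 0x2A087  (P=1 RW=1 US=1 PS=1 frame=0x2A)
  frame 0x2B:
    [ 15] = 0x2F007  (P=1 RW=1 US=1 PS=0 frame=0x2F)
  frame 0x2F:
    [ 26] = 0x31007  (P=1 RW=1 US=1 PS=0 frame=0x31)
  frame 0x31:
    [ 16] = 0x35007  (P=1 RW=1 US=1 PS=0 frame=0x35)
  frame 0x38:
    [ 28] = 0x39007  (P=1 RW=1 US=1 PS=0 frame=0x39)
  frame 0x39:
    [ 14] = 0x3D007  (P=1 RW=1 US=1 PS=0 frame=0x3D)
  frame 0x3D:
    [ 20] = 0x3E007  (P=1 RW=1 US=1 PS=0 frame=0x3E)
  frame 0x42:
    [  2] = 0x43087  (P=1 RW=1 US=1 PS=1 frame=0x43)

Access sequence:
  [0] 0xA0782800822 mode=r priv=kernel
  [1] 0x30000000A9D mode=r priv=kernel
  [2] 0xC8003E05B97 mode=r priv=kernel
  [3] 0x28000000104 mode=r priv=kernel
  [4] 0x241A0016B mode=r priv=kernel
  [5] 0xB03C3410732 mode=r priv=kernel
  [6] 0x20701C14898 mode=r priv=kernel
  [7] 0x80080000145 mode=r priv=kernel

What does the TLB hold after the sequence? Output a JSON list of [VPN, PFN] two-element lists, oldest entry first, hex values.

Per-access translation:
#0 VA=0xA0782800822 (r,kernel):
  L0 @0x11[20] → 0x12007  P=1,RW=1,US=1,PS=0
  L1 @0x12[30] → 0x14007  P=1,RW=1,US=1,PS=0
  L2 @0x14[20] → 0x15087  P=1,RW=1,US=1,PS=1
  → PA=0x15822 (huge @L2)  (3 entries read)
#1 VA=0x30000000A9D (r,kernel):
  L0 @0x11[6] → 0x16087  P=1,RW=1,US=1,PS=1
  → PA=0x16A9D (huge @L0)  (1 entries read)
#2 VA=0xC8003E05B97 (r,kernel):
  L0 @0x11[25] → 0x1A007  P=1,RW=1,US=1,PS=0
  L1 @0x1A[0] → 0x1C007  P=1,RW=1,US=1,PS=0
  L2 @0x1C[31] → 0x1E007  P=1,RW=1,US=1,PS=0
  L3 @0x1E[5] → 0x21007  P=1,RW=1,US=1,PS=0
  → PA=0x21B97  (4 entries read)
#3 VA=0x28000000104 (r,kernel):
  L0 @0x11[5] → 0x24087  P=1,RW=1,US=1,PS=1
  → PA=0x24104 (huge @L0)  (1 entries read)
#4 VA=0x241A0016B (r,kernel):
  L0 @0x11[0] → 0x27007  P=1,RW=1,US=1,PS=0
  L1 @0x27[9] → 0x29007  P=1,RW=1,US=1,PS=0
  L2 @0x29[13] → 0x2A087  P=1,RW=1,US=1,PS=1
  → PA=0x2A16B (huge @L2)  (3 entries read)
#5 VA=0xB03C3410732 (r,kernel):
  L0 @0x11[22] → 0x2B007  P=1,RW=1,US=1,PS=0
  L1 @0x2B[15] → 0x2F007  P=1,RW=1,US=1,PS=0
  L2 @0x2F[26] → 0x31007  P=1,RW=1,US=1,PS=0
  L3 @0x31[16] → 0x35007  P=1,RW=1,US=1,PS=0
  → PA=0x35732  (4 entries read)
#6 VA=0x20701C14898 (r,kernel):
  L0 @0x11[4] → 0x38007  P=1,RW=1,US=1,PS=0
  L1 @0x38[28] → 0x39007  P=1,RW=1,US=1,PS=0
  L2 @0x39[14] → 0x3D007  P=1,RW=1,US=1,PS=0
  L3 @0x3D[20] → 0x3E007  P=1,RW=1,US=1,PS=0
  → PA=0x3E898  (4 entries read)
#7 VA=0x80080000145 (r,kernel):
  L0 @0x11[16] → 0x42007  P=1,RW=1,US=1,PS=0
  L1 @0x42[2] → 0x43087  P=1,RW=1,US=1,PS=1
  → PA=0x43145 (huge @L1)  (2 entries read)

TLB: [["0x241A00", "0x2A"], ["0xB03C3410", "0x35"], ["0x20701C14", "0x3E"], ["0x80080000", "0x43"]]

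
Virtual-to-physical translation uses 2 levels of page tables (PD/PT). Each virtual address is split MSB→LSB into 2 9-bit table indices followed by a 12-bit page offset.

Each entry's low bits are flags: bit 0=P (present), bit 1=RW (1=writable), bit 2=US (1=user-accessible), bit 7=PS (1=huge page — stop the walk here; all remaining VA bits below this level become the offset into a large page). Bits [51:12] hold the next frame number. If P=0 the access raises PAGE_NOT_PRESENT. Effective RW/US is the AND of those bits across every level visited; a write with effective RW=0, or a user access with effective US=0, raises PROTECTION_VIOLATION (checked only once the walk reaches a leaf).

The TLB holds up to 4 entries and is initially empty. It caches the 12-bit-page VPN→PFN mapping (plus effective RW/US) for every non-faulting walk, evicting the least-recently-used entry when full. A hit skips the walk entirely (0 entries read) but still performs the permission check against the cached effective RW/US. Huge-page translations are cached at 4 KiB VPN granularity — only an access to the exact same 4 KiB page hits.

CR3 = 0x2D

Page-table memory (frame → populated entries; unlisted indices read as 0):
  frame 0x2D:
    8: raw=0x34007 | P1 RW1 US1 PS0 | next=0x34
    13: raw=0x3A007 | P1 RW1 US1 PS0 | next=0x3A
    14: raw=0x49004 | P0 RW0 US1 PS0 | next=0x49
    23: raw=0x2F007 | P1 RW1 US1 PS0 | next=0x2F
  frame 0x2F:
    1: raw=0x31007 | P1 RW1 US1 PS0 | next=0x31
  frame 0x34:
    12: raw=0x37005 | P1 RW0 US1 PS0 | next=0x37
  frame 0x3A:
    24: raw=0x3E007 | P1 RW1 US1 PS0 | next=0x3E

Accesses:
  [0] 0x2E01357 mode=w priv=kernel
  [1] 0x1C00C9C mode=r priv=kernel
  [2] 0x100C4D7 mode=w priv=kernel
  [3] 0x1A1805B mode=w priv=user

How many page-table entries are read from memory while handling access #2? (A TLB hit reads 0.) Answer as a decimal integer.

Walk each access:
#0 VA=0x2E01357 (w,kernel):
  lvl0: tbl 0x2D, slot 23 ⇒ 0x2F007 (P1/RW1/US1/PS0)
  lvl1: tbl 0x2F, slot 1 ⇒ 0x31007 (P1/RW1/US1/PS0)
  ⇒ phys 0x31357  [2 reads]
#1 VA=0x1C00C9C (r,kernel):
  lvl0: tbl 0x2D, slot 14 ⇒ 0x49004 (P0/RW0/US1/PS0)
  ✗ PAGE_NOT_PRESENT  [1 reads]
#2 VA=0x100C4D7 (w,kernel):
  lvl0: tbl 0x2D, slot 8 ⇒ 0x34007 (P1/RW1/US1/PS0)
  lvl1: tbl 0x34, slot 12 ⇒ 0x37005 (P1/RW0/US1/PS0)
  ✗ PROTECTION_VIOLATION  [2 reads]
#3 VA=0x1A1805B (w,user):
  lvl0: tbl 0x2D, slot 13 ⇒ 0x3A007 (P1/RW1/US1/PS0)
  lvl1: tbl 0x3A, slot 24 ⇒ 0x3E007 (P1/RW1/US1/PS0)
  ⇒ phys 0x3E05B  [2 reads]

Entries read for #2: 2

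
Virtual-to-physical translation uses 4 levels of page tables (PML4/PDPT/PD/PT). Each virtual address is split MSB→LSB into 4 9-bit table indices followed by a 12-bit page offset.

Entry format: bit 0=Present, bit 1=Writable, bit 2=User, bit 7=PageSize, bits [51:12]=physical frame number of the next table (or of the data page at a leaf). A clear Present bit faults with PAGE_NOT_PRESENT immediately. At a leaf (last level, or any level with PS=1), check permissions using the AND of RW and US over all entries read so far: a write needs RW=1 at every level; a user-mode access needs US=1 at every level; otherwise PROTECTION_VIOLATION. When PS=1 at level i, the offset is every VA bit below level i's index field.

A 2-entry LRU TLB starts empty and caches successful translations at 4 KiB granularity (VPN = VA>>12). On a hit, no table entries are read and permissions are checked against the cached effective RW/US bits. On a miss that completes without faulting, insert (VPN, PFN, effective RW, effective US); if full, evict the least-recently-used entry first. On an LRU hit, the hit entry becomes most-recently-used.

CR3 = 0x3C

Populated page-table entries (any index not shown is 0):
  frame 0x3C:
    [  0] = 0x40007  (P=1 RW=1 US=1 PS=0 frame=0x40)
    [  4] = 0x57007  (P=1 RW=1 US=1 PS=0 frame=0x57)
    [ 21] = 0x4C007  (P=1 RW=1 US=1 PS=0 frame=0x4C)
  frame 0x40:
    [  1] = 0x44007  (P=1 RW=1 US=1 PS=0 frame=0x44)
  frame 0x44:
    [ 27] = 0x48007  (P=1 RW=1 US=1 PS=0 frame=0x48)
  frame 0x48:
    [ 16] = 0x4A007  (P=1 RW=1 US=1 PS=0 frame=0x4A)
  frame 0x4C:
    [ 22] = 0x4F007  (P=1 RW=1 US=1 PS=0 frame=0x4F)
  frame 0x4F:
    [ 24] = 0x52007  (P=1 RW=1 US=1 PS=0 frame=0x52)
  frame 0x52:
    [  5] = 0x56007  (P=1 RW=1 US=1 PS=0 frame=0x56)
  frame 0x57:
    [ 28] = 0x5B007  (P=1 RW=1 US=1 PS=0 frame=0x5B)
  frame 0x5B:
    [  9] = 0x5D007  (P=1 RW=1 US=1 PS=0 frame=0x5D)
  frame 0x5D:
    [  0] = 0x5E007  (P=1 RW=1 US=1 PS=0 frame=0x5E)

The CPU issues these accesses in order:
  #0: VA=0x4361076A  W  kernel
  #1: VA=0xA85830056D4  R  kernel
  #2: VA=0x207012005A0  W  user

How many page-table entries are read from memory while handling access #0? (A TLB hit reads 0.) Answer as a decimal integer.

Walk each access:
#0 VA=0x4361076A (w,kernel):
  L0: frame=0x3C idx=0 entry=0x40007 [P=1 RW=1 US=1 PS=0]
  L1: frame=0x40 idx=1 entry=0x44007 [P=1 RW=1 US=1 PS=0]
  L2: frame=0x44 idx=27 entry=0x48007 [P=1 RW=1 US=1 PS=0]
  L3: frame=0x48 idx=16 entry=0x4A007 [P=1 RW=1 US=1 PS=0]
  → PA=0x4A76A  (4 entries read)
#1 VA=0xA85830056D4 (r,kernel):
  L0: frame=0x3C idx=21 entry=0x4C007 [P=1 RW=1 US=1 PS=0]
  L1: frame=0x4C idx=22 entry=0x4F007 [P=1 RW=1 US=1 PS=0]
  L2: frame=0x4F idx=24 entry=0x52007 [P=1 RW=1 US=1 PS=0]
  L3: frame=0x52 idx=5 entry=0x56007 [P=1 RW=1 US=1 PS=0]
  → PA=0x566D4  (4 entries read)
#2 VA=0x207012005A0 (w,user):
  L0: frame=0x3C idx=4 entry=0x57007 [P=1 RW=1 US=1 PS=0]
  L1: frame=0x57 idx=28 entry=0x5B007 [P=1 RW=1 US=1 PS=0]
  L2: frame=0x5B idx=9 entry=0x5D007 [P=1 RW=1 US=1 PS=0]
  L3: frame=0x5D idx=0 entry=0x5E007 [P=1 RW=1 US=1 PS=0]
  → PA=0x5E5A0  (4 entries read)

Entries read for #0: 4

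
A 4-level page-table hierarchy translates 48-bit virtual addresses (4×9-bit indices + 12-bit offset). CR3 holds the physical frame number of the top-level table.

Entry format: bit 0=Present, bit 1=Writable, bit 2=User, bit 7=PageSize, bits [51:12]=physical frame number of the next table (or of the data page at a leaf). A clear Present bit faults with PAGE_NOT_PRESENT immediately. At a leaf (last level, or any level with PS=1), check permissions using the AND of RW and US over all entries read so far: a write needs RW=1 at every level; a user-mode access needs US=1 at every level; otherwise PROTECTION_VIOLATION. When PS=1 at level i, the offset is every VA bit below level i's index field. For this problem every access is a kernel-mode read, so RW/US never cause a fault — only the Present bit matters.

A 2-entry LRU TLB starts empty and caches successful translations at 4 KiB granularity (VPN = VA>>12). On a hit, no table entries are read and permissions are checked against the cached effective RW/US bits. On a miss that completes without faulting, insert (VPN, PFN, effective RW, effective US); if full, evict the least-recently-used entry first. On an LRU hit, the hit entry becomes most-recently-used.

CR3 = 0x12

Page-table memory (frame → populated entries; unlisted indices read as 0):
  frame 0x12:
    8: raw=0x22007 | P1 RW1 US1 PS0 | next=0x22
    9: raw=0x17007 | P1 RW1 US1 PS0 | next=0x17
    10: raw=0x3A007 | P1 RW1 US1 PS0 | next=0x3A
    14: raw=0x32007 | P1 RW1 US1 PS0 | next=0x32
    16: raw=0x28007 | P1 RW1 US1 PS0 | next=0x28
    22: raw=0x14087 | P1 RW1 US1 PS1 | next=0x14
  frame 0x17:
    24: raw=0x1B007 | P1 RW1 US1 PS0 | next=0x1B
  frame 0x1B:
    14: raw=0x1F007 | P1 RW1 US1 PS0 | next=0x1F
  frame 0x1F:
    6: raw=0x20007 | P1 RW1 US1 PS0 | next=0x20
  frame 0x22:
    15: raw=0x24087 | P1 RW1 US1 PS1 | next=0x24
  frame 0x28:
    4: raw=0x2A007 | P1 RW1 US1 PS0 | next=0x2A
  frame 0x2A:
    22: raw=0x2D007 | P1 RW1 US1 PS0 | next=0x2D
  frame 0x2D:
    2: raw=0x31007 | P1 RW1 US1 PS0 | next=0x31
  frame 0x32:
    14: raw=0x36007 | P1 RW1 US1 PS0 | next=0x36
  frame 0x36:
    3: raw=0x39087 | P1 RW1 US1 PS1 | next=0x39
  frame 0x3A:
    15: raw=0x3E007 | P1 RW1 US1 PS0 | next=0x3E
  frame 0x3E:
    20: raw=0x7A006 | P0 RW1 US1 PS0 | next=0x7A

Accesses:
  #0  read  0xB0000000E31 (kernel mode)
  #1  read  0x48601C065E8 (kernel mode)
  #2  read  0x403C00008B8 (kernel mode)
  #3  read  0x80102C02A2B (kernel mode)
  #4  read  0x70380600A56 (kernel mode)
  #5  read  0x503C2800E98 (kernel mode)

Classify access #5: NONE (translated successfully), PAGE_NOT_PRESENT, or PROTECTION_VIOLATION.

Per-access translation:
#0 VA=0xB0000000E31 (r,kernel):
  L0 @0x12[22] → 0x14087  P=1,RW=1,US=1,PS=1
  → PA=0x14E31 (huge @L0)  (1 entries read)
#1 VA=0x48601C065E8 (r,kernel):
  L0 @0x12[9] → 0x17007  P=1,RW=1,US=1,PS=0
  L1 @0x17[24] → 0x1B007  P=1,RW=1,US=1,PS=0
  L2 @0x1B[14] → 0x1F007  P=1,RW=1,US=1,PS=0
  L3 @0x1F[6] → 0x20007  P=1,RW=1,US=1,PS=0
  → PA=0x205E8  (4 entries read)
#2 VA=0x403C00008B8 (r,kernel):
  L0 @0x12[8] → 0x22007  P=1,RW=1,US=1,PS=0
  L1 @0x22[15] → 0x24087  P=1,RW=1,US=1,PS=1
  → PA=0x248B8 (huge @L1)  (2 entries read)
#3 VA=0x80102C02A2B (r,kernel):
  L0 @0x12[16] → 0x28007  P=1,RW=1,US=1,PS=0
  L1 @0x28[4] → 0x2A007  P=1,RW=1,US=1,PS=0
  L2 @0x2A[22] → 0x2D007  P=1,RW=1,US=1,PS=0
  L3 @0x2D[2] → 0x31007  P=1,RW=1,US=1,PS=0
  → PA=0x31A2B  (4 entries read)
#4 VA=0x70380600A56 (r,kernel):
  L0 @0x12[14] → 0x32007  P=1,RW=1,US=1,PS=0
  L1 @0x32[14] → 0x36007  P=1,RW=1,US=1,PS=0
  L2 @0x36[3] → 0x39087  P=1,RW=1,US=1,PS=1
  → PA=0x39A56 (huge @L2)  (3 entries read)
#5 VA=0x503C2800E98 (r,kernel):
  L0 @0x12[10] → 0x3A007  P=1,RW=1,US=1,PS=0
  L1 @0x3A[15] → 0x3E007  P=1,RW=1,US=1,PS=0
  L2 @0x3E[20] → 0x7A006  P=0,RW=1,US=1,PS=0
  ✗ PAGE_NOT_PRESENT  [3 reads]

Access #5 fault: PAGE_NOT_PRESENT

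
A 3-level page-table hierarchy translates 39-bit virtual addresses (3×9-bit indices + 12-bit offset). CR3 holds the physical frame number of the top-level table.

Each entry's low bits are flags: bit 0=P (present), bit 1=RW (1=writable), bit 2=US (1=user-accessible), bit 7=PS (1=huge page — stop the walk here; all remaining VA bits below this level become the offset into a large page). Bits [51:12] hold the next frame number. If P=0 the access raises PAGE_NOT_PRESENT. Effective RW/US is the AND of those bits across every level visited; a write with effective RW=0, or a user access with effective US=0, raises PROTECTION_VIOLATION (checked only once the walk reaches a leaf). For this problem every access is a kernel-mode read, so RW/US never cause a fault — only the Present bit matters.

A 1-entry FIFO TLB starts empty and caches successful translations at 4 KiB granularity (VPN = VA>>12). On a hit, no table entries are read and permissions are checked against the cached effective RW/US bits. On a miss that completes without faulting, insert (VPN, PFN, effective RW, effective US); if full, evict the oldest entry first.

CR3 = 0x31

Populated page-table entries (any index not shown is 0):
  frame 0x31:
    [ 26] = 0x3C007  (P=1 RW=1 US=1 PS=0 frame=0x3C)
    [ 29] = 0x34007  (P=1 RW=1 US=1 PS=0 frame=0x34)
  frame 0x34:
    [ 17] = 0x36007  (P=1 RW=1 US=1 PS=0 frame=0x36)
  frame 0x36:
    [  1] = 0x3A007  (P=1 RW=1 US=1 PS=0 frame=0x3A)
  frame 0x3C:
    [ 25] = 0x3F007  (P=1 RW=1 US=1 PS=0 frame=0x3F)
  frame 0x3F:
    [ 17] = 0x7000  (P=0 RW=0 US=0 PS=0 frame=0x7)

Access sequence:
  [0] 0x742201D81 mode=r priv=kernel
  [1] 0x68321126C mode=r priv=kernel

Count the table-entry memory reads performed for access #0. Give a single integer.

Per-access translation:
#0 VA=0x742201D81 (r,kernel):
  L0: frame=0x31 idx=29 entry=0x34007 [P=1 RW=1 US=1 PS=0]
  L1: frame=0x34 idx=17 entry=0x36007 [P=1 RW=1 US=1 PS=0]
  L2: frame=0x36 idx=1 entry=0x3A007 [P=1 RW=1 US=1 PS=0]
  → PA=0x3AD81  (3 entries read)
#1 VA=0x68321126C (r,kernel):
  L0: frame=0x31 idx=26 entry=0x3C007 [P=1 RW=1 US=1 PS=0]
  L1: frame=0x3C idx=25 entry=0x3F007 [P=1 RW=1 US=1 PS=0]
  L2: frame=0x3F idx=17 entry=0x7000 [P=0 RW=0 US=0 PS=0]
  ✗ PAGE_NOT_PRESENT  [3 reads]

Entries read for #0: 3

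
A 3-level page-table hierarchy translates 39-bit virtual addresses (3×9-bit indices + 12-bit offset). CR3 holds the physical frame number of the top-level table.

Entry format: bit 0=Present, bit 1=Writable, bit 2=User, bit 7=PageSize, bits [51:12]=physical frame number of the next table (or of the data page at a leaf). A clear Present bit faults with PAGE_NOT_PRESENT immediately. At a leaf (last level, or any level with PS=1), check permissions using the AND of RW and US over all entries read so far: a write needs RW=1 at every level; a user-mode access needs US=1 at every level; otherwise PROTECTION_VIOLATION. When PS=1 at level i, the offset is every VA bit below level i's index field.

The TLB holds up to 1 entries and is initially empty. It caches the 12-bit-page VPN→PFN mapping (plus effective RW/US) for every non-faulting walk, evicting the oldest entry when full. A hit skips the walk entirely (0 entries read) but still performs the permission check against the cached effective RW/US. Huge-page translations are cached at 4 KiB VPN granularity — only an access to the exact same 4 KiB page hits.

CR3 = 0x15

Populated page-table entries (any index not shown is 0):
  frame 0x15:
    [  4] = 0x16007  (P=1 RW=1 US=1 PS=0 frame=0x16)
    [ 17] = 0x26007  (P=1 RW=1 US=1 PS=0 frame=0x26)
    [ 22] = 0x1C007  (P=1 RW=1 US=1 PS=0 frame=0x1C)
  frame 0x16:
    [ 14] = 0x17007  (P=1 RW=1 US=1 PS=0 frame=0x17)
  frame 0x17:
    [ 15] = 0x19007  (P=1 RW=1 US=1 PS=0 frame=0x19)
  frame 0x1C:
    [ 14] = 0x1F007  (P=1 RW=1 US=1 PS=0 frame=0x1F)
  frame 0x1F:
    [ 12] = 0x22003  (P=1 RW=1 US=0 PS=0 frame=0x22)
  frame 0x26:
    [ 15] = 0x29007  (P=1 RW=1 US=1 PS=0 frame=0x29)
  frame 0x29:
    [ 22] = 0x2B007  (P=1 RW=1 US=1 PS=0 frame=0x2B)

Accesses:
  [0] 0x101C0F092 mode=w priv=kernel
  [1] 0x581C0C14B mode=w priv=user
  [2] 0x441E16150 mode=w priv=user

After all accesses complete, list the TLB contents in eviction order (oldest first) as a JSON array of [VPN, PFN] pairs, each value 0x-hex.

Walk each access:
#0 VA=0x101C0F092 (w,kernel):
  L0: frame=0x15 idx=4 entry=0x16007 [P=1 RW=1 US=1 PS=0]
  L1: frame=0x16 idx=14 entry=0x17007 [P=1 RW=1 US=1 PS=0]
  L2: frame=0x17 idx=15 entry=0x19007 [P=1 RW=1 US=1 PS=0]
  → PA=0x19092  (3 entries read)
#1 VA=0x581C0C14B (w,user):
  L0: frame=0x15 idx=22 entry=0x1C007 [P=1 RW=1 US=1 PS=0]
  L1: frame=0x1C idx=14 entry=0x1F007 [P=1 RW=1 US=1 PS=0]
  L2: frame=0x1F idx=12 entry=0x22003 [P=1 RW=1 US=0 PS=0]
  → PROTECTION_VIOLATION  (3 entries read)
#2 VA=0x441E16150 (w,user):
  L0: frame=0x15 idx=17 entry=0x26007 [P=1 RW=1 US=1 PS=0]
  L1: frame=0x26 idx=15 entry=0x29007 [P=1 RW=1 US=1 PS=0]
  L2: frame=0x29 idx=22 entry=0x2B007 [P=1 RW=1 US=1 PS=0]
  → PA=0x2B150  (3 entries read)

TLB: [["0x441E16", "0x2B"]]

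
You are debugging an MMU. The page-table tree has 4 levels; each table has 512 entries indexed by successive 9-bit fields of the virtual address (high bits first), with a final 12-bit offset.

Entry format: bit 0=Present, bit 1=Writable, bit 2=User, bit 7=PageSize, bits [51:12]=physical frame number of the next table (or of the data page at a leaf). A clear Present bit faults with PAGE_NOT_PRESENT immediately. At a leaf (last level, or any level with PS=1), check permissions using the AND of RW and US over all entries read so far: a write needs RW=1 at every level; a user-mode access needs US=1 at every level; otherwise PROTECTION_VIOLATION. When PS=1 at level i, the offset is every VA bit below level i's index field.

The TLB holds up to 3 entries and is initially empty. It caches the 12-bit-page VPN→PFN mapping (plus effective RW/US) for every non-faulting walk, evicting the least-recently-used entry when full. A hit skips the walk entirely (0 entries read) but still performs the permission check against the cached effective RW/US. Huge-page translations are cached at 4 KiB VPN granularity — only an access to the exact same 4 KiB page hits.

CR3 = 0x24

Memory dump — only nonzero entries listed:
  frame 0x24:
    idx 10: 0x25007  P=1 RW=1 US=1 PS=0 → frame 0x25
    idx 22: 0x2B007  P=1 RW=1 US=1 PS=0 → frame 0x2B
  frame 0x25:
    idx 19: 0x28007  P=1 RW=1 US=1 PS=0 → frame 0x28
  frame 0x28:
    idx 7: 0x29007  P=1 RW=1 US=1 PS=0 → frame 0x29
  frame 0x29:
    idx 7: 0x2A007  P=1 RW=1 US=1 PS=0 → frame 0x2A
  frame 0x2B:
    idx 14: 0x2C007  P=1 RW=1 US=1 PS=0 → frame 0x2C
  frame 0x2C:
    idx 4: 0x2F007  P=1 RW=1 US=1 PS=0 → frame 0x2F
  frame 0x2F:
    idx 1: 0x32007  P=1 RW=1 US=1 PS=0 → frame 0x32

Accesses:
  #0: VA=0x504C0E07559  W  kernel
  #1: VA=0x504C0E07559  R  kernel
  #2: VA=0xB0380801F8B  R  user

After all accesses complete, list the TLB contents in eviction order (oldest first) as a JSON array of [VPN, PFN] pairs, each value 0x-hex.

Walk each access:
#0 VA=0x504C0E07559 (w,kernel):
  [0] read 0x24 idx=10: raw=0x25007 flags P=1 W=1 U=1 S=0
  [1] read 0x25 idx=19: raw=0x28007 flags P=1 W=1 U=1 S=0
  [2] read 0x28 idx=7: raw=0x29007 flags P=1 W=1 U=1 S=0
  [3] read 0x29 idx=7: raw=0x2A007 flags P=1 W=1 U=1 S=0
  ✓ 0x2A559  — 4 lookups
#1 VA=0x504C0E07559 (r,kernel):
  TLB hit vpn=0x504C0E07 → PA=0x2A559
#2 VA=0xB0380801F8B (r,user):
  [0] read 0x24 idx=22: raw=0x2B007 flags P=1 W=1 U=1 S=0
  [1] read 0x2B idx=14: raw=0x2C007 flags P=1 W=1 U=1 S=0
  [2] read 0x2C idx=4: raw=0x2F007 flags P=1 W=1 U=1 S=0
  [3] read 0x2F idx=1: raw=0x32007 flags P=1 W=1 U=1 S=0
  ✓ 0x32F8B  — 4 lookups

TLB: [["0x504C0E07", "0x2A"], ["0xB0380801", "0x32"]]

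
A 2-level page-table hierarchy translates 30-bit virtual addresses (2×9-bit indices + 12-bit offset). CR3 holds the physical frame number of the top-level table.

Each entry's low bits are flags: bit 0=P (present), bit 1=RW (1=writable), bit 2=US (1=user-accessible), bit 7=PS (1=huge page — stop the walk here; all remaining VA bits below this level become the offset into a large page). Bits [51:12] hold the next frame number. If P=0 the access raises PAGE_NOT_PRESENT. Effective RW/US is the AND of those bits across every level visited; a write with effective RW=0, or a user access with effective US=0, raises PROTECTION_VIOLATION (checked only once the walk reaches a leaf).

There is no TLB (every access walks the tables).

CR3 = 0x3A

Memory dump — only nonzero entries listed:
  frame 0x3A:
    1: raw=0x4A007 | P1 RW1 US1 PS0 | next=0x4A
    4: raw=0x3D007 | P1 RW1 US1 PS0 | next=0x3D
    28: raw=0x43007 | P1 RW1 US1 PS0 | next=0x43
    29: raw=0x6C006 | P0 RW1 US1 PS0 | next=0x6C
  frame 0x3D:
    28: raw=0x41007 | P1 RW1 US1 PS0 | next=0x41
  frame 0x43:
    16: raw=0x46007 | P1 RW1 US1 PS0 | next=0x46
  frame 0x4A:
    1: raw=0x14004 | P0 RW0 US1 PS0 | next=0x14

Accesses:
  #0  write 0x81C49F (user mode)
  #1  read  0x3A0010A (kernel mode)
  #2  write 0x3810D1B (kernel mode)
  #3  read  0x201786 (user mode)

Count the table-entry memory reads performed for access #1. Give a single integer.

Trace:
#0 VA=0x81C49F (w,user):
  lvl0: tbl 0x3A, slot 4 ⇒ 0x3D007 (P1/RW1/US1/PS0)
  lvl1: tbl 0x3D, slot 28 ⇒ 0x41007 (P1/RW1/US1/PS0)
  ⇒ phys 0x4149F  [2 reads]
#1 VA=0x3A0010A (r,kernel):
  lvl0: tbl 0x3A, slot 29 ⇒ 0x6C006 (P0/RW1/US1/PS0)
  ✗ PAGE_NOT_PRESENT  [1 reads]
#2 VA=0x3810D1B (w,kernel):
  lvl0: tbl 0x3A, slot 28 ⇒ 0x43007 (P1/RW1/US1/PS0)
  lvl1: tbl 0x43, slot 16 ⇒ 0x46007 (P1/RW1/US1/PS0)
  ⇒ phys 0x46D1B  [2 reads]
#3 VA=0x201786 (r,user):
  lvl0: tbl 0x3A, slot 1 ⇒ 0x4A007 (P1/RW1/US1/PS0)
  lvl1: tbl 0x4A, slot 1 ⇒ 0x14004 (P0/RW0/US1/PS0)
  ✗ PAGE_NOT_PRESENT  [2 reads]

Entries read for #1: 1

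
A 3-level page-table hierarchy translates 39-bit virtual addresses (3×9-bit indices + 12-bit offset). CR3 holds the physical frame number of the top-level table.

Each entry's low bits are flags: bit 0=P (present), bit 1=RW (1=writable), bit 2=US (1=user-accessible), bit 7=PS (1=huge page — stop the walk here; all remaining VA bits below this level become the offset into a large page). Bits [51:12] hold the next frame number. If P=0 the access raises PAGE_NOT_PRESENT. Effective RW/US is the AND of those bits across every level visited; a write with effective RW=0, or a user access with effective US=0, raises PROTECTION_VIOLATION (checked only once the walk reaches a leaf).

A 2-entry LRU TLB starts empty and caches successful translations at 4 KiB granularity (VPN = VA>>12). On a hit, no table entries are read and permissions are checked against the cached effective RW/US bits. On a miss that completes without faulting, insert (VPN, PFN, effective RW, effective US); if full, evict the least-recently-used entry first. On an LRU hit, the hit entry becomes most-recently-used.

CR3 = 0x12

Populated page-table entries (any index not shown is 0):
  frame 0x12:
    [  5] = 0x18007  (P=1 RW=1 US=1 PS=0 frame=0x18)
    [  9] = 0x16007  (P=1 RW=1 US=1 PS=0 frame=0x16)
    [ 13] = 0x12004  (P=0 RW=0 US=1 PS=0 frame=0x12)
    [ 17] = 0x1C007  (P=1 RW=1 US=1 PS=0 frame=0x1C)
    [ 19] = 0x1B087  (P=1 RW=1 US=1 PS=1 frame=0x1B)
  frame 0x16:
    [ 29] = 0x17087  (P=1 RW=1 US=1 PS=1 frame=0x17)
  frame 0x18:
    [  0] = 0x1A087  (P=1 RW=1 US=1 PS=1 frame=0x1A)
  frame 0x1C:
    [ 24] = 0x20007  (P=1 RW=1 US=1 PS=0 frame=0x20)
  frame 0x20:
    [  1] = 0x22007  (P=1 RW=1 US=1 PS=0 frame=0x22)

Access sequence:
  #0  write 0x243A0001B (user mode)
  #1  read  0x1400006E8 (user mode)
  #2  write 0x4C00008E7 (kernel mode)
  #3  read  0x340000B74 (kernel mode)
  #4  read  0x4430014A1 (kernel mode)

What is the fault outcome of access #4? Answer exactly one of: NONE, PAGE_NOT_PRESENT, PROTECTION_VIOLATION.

Trace:
#0 VA=0x243A0001B (w,user):
  [0] read 0x12 idx=9: raw=0x16007 flags P=1 W=1 U=1 S=0
  [1] read 0x16 idx=29: raw=0x17087 flags P=1 W=1 U=1 S=1
  ✓ 0x1701B (huge @L1)  — 2 lookups
#1 VA=0x1400006E8 (r,user):
  [0] read 0x12 idx=5: raw=0x18007 flags P=1 W=1 U=1 S=0
  [1] read 0x18 idx=0: raw=0x1A087 flags P=1 W=1 U=1 S=1
  ✓ 0x1A6E8 (huge @L1)  — 2 lookups
#2 VA=0x4C00008E7 (w,kernel):
  [0] read 0x12 idx=19: raw=0x1B087 flags P=1 W=1 U=1 S=1
  ✓ 0x1B8E7 (huge @L0)  — 1 lookups
#3 VA=0x340000B74 (r,kernel):
  [0] read 0x12 idx=13: raw=0x12004 flags P=0 W=0 U=1 S=0
  ✗ PAGE_NOT_PRESENT  [1 reads]
#4 VA=0x4430014A1 (r,kernel):
  [0] read 0x12 idx=17: raw=0x1C007 flags P=1 W=1 U=1 S=0
  [1] read 0x1C idx=24: raw=0x20007 flags P=1 W=1 U=1 S=0
  [2] read 0x20 idx=1: raw=0x22007 flags P=1 W=1 U=1 S=0
  ✓ 0x224A1  — 3 lookups

Access #4 fault: NONE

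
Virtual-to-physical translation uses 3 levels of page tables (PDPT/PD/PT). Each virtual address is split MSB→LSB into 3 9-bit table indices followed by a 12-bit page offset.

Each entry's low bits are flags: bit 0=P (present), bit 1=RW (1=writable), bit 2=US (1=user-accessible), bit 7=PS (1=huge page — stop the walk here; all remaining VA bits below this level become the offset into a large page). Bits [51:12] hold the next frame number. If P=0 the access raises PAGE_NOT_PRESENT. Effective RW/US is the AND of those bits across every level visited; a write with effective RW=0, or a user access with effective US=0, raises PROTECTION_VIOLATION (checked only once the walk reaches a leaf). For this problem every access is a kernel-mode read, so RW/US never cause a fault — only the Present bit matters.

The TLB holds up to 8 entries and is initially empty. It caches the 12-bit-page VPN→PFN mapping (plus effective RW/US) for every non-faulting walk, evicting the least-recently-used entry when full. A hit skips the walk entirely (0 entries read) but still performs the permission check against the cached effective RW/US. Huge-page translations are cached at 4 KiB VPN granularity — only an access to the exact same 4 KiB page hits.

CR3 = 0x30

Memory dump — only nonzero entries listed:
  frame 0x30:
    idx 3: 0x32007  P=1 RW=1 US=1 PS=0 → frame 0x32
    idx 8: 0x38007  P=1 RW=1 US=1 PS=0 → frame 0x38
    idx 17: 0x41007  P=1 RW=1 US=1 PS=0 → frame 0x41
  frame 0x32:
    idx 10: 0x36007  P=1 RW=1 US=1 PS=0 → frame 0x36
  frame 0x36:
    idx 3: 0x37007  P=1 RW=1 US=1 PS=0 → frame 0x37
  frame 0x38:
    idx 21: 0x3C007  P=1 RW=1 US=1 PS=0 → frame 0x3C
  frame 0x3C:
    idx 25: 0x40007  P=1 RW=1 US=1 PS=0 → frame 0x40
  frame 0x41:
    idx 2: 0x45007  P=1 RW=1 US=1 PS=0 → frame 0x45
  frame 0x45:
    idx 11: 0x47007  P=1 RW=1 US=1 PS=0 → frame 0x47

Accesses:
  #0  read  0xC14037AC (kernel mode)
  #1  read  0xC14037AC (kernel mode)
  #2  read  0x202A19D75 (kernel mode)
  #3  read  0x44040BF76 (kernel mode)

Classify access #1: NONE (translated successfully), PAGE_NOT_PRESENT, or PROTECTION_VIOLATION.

Trace:
#0 VA=0xC14037AC (r,kernel):
  L0 @0x30[3] → 0x32007  P=1,RW=1,US=1,PS=0
  L1 @0x32[10] → 0x36007  P=1,RW=1,US=1,PS=0
  L2 @0x36[3] → 0x37007  P=1,RW=1,US=1,PS=0
  ✓ 0x377AC  — 3 lookups
#1 VA=0xC14037AC (r,kernel):
  TLB hit vpn=0xC1403 → PA=0x377AC
#2 VA=0x202A19D75 (r,kernel):
  L0 @0x30[8] → 0x38007  P=1,RW=1,US=1,PS=0
  L1 @0x38[21] → 0x3C007  P=1,RW=1,US=1,PS=0
  L2 @0x3C[25] → 0x40007  P=1,RW=1,US=1,PS=0
  ✓ 0x40D75  — 3 lookups
#3 VA=0x44040BF76 (r,kernel):
  L0 @0x30[17] → 0x41007  P=1,RW=1,US=1,PS=0
  L1 @0x41[2] → 0x45007  P=1,RW=1,US=1,PS=0
  L2 @0x45[11] → 0x47007  P=1,RW=1,US=1,PS=0
  ✓ 0x47F76  — 3 lookups

Access #1 fault: NONE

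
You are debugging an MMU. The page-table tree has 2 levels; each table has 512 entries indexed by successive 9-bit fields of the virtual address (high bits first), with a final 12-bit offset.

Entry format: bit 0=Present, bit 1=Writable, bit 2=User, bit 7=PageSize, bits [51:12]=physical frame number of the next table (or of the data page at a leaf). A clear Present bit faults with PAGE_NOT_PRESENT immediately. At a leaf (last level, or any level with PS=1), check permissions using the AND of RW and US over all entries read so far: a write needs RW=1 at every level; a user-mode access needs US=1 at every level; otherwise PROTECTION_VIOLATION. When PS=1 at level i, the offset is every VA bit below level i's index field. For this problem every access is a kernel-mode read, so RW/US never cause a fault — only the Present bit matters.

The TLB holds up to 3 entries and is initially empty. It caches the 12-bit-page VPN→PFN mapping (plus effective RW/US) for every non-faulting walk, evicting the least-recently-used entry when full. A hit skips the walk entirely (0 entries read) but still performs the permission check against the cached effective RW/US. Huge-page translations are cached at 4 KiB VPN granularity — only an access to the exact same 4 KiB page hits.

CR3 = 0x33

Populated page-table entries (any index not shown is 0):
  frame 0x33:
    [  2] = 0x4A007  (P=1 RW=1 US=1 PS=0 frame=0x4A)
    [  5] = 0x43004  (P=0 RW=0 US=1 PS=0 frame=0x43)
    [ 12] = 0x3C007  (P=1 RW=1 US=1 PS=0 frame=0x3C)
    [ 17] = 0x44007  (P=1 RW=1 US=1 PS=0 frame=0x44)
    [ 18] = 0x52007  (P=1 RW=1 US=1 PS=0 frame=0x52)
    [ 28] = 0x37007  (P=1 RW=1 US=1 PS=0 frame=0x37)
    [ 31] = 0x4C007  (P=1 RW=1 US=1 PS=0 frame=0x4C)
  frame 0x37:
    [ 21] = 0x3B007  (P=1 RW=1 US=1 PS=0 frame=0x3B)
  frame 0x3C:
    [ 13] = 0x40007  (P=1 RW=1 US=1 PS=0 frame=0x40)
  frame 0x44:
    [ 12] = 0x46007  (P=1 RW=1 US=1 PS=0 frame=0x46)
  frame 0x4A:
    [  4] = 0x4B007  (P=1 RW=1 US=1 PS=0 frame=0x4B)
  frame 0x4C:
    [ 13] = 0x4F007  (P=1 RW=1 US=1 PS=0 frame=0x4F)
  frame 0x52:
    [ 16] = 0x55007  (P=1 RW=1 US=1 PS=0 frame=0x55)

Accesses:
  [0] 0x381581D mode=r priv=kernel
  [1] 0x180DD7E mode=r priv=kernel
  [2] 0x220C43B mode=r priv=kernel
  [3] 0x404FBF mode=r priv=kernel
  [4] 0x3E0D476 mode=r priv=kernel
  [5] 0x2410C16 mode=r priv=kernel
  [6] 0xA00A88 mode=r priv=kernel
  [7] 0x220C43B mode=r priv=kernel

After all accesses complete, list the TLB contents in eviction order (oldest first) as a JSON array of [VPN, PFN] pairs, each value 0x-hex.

Trace:
#0 VA=0x381581D (r,kernel):
  L0: frame=0x33 idx=28 entry=0x37007 [P=1 RW=1 US=1 PS=0]
  L1: frame=0x37 idx=21 entry=0x3B007 [P=1 RW=1 US=1 PS=0]
  ✓ 0x3B81D  — 2 lookups
#1 VA=0x180DD7E (r,kernel):
  L0: frame=0x33 idx=12 entry=0x3C007 [P=1 RW=1 US=1 PS=0]
  L1: frame=0x3C idx=13 entry=0x40007 [P=1 RW=1 US=1 PS=0]
  ✓ 0x40D7E  — 2 lookups
#2 VA=0x220C43B (r,kernel):
  L0: frame=0x33 idx=17 entry=0x44007 [P=1 RW=1 US=1 PS=0]
  L1: frame=0x44 idx=12 entry=0x46007 [P=1 RW=1 US=1 PS=0]
  ✓ 0x4643B  — 2 lookups
#3 VA=0x404FBF (r,kernel):
  L0: frame=0x33 idx=2 entry=0x4A007 [P=1 RW=1 US=1 PS=0]
  L1: frame=0x4A idx=4 entry=0x4B007 [P=1 RW=1 US=1 PS=0]
  ✓ 0x4BFBF  — 2 lookups
#4 VA=0x3E0D476 (r,kernel):
  L0: frame=0x33 idx=31 entry=0x4C007 [P=1 RW=1 US=1 PS=0]
  L1: frame=0x4C idx=13 entry=0x4F007 [P=1 RW=1 US=1 PS=0]
  ✓ 0x4F476  — 2 lookups
#5 VA=0x2410C16 (r,kernel):
  L0: frame=0x33 idx=18 entry=0x52007 [P=1 RW=1 US=1 PS=0]
  L1: frame=0x52 idx=16 entry=0x55007 [P=1 RW=1 US=1 PS=0]
  ✓ 0x55C16  — 2 lookups
#6 VA=0xA00A88 (r,kernel):
  L0: frame=0x33 idx=5 entry=0x43004 [P=0 RW=0 US=1 PS=0]
  → PAGE_NOT_PRESENT  (1 entries read)
#7 VA=0x220C43B (r,kernel):
  L0: frame=0x33 idx=17 entry=0x44007 [P=1 RW=1 US=1 PS=0]
  L1: frame=0x44 idx=12 entry=0x46007 [P=1 RW=1 US=1 PS=0]
  ✓ 0x4643B  — 2 lookups

TLB: [["0x3E0D", "0x4F"], ["0x2410", "0x55"], ["0x220C", "0x46"]]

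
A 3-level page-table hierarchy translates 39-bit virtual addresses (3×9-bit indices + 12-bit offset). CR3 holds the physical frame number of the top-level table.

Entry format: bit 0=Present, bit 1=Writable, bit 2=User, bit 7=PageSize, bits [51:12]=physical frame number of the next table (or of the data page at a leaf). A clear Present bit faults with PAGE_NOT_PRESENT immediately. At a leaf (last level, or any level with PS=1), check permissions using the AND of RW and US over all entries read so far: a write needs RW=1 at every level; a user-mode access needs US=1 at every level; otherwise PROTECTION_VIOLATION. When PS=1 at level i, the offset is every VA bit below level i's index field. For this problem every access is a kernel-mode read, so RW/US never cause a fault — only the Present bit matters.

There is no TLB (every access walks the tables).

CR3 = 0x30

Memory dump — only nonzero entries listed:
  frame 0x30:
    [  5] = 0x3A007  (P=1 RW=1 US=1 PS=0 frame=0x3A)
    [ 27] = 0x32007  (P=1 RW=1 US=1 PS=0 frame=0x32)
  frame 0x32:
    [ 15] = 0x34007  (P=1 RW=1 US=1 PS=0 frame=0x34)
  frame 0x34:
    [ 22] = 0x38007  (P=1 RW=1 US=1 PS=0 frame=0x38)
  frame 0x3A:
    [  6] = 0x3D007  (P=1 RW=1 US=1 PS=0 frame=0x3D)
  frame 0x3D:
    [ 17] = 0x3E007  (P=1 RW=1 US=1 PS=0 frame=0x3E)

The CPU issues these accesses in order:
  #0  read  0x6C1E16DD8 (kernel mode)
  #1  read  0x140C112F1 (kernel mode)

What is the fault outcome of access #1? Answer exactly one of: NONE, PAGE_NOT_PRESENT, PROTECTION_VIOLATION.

Trace:
#0 VA=0x6C1E16DD8 (r,kernel):
  lvl0: tbl 0x30, slot 27 ⇒ 0x32007 (P1/RW1/US1/PS0)
  lvl1: tbl 0x32, slot 15 ⇒ 0x34007 (P1/RW1/US1/PS0)
  lvl2: tbl 0x34, slot 22 ⇒ 0x38007 (P1/RW1/US1/PS0)
  ✓ 0x38DD8  — 3 lookups
#1 VA=0x140C112F1 (r,kernel):
  lvl0: tbl 0x30, slot 5 ⇒ 0x3A007 (P1/RW1/US1/PS0)
  lvl1: tbl 0x3A, slot 6 ⇒ 0x3D007 (P1/RW1/US1/PS0)
  lvl2: tbl 0x3D, slot 17 ⇒ 0x3E007 (P1/RW1/US1/PS0)
  ✓ 0x3E2F1  — 3 lookups

Access #1 fault: NONE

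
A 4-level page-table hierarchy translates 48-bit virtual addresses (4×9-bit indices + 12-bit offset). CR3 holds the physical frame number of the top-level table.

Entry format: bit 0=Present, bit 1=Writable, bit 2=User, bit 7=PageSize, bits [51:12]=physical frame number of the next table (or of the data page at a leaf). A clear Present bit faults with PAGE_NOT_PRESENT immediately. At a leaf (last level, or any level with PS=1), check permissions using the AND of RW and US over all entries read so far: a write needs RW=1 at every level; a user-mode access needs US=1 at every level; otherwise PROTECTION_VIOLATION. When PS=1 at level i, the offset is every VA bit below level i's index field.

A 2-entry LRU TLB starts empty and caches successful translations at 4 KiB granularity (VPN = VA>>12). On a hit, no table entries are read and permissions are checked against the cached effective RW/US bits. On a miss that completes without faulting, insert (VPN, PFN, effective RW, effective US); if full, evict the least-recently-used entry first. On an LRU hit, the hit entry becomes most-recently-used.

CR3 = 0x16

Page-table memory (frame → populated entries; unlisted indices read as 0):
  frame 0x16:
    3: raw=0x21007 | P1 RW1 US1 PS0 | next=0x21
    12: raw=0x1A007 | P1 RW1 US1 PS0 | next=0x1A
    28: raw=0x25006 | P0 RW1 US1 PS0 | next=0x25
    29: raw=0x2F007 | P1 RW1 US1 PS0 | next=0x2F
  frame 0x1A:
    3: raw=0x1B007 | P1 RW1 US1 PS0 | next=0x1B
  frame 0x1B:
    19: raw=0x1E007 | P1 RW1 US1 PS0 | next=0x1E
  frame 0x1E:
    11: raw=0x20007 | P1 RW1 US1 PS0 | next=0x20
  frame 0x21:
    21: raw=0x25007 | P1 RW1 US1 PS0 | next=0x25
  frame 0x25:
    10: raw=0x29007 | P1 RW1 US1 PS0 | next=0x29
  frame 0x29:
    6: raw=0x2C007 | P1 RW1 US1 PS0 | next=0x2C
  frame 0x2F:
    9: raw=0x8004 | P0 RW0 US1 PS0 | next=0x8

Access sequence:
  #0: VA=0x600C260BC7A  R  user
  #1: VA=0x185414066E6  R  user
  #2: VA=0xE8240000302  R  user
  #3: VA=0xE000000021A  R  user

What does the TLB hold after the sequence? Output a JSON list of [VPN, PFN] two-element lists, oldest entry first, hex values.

Trace:
#0 VA=0x600C260BC7A (r,user):
  L0 @0x16[12] → 0x1A007  P=1,RW=1,US=1,PS=0
  L1 @0x1A[3] → 0x1B007  P=1,RW=1,US=1,PS=0
  L2 @0x1B[19] → 0x1E007  P=1,RW=1,US=1,PS=0
  L3 @0x1E[11] → 0x20007  P=1,RW=1,US=1,PS=0
  → PA=0x20C7A  (4 entries read)
#1 VA=0x185414066E6 (r,user):
  L0 @0x16[3] → 0x21007  P=1,RW=1,US=1,PS=0
  L1 @0x21[21] → 0x25007  P=1,RW=1,US=1,PS=0
  L2 @0x25[10] → 0x29007  P=1,RW=1,US=1,PS=0
  L3 @0x29[6] → 0x2C007  P=1,RW=1,US=1,PS=0
  → PA=0x2C6E6  (4 entries read)
#2 VA=0xE8240000302 (r,user):
  L0 @0x16[29] → 0x2F007  P=1,RW=1,US=1,PS=0
  L1 @0x2F[9] → 0x8004  P=0,RW=0,US=1,PS=0
  ✗ PAGE_NOT_PRESENT  [2 reads]
#3 VA=0xE000000021A (r,user):
  L0 @0x16[28] → 0x25006  P=0,RW=1,US=1,PS=0
  ✗ PAGE_NOT_PRESENT  [1 reads]

TLB: [["0x600C260B", "0x20"], ["0x18541406", "0x2C"]]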